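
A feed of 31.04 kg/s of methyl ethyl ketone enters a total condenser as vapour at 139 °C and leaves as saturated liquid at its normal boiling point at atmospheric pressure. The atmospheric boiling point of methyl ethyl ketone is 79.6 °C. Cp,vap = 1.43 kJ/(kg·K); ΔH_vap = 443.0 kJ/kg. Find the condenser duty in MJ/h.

Q_c = 59000 MJ/h

vapour 139→79.6 °C: -84.942 kJ/kg
condensation at 79.6 °C: -443 kJ/kg
Δh = -84.942 + -443 = -527.94 kJ/kg
Q = ṁ·Δh = 31.04 kg/s × -527.94 kJ/kg = -16387 kJ/s
|Q| = 16387 kW = 58994 MJ/h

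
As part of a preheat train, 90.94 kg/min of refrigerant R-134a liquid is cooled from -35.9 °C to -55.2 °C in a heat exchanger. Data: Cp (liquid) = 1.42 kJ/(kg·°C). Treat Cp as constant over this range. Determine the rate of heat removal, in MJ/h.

Q = ṁ·Cp·ΔT = 90.94 × 1.42 × (-55.2 − -35.9) = -2492.3 kJ/min
Converting: 2492.3 / 60 s = 41.538 kW
Cooling duty = 149.54 MJ/h

Q_c = 150 MJ/h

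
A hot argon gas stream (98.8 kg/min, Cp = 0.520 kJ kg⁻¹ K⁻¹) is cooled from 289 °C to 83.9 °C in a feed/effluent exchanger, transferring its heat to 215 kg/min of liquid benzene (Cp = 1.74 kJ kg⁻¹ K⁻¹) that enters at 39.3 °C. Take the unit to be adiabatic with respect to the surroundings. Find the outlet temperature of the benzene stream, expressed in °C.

Heat released by hot stream: Q = 98.8 × 0.520 × (289 − 83.9) = 10537 kJ/min
Energy balance on cold side (adiabatic exchanger): Q = ṁ_c·Cp_c·(T_c,out − T_c,in)
T_c,out = 39.3 + 10537/(215 × 1.74) = 67.467 °C

T_c,out = 67.5 °C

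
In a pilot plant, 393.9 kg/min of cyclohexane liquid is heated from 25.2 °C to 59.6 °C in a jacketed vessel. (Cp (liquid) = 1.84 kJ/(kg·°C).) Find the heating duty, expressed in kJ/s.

Q = 416 kJ/s

Q = ṁ·Cp·ΔT = 393.9 × 1.84 × (59.6 − 25.2) = 24932 kJ/min
Converting: 24932 / 60 s = 415.54 kW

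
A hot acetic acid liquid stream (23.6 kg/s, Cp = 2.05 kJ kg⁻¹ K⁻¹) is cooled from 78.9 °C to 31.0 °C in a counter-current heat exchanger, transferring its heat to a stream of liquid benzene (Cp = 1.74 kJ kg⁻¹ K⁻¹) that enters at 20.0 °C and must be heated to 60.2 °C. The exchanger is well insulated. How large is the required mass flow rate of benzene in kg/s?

Heat released by hot stream: Q = 23.6 × 2.05 × (78.9 − 31.0) = 2317.4 kJ/s
Energy balance on cold side (adiabatic exchanger): Q = ṁ_c·Cp_c·(T_c,out − T_c,in)
ṁ_c = 2317.4 / [1.74 × (60.2 − 20.0)] = 33.13 kg/s

ṁ_c = 33.1 kg/s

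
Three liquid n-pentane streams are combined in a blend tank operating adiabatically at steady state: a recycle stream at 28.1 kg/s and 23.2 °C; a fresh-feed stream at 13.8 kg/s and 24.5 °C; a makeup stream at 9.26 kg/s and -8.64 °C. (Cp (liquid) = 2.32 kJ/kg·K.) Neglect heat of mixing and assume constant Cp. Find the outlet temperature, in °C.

T_out = 17.8 °C

Energy balance with Q = 0: Σ ṁᵢCp,ᵢ(T_out − Tᵢ) = 0
Σ ṁᵢCp,ᵢTᵢ = 28.1×2.32×23.2 + 13.8×2.32×24.5 + 9.26×2.32×-8.64 = 2111.2
Σ ṁᵢCp,ᵢ = 28.1×2.32 + 13.8×2.32 + 9.26×2.32 = 118.69
T_out = 2111.2 / 118.69 = 17.788 °C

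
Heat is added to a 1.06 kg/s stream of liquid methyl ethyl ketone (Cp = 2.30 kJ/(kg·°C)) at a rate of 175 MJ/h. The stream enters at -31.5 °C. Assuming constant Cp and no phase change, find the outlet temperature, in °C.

Q = 175 MJ/h = 48.611 kJ/s
ΔT = Q/(ṁ·Cp) = 48.611/(1.06×2.30) = 19.939 K
T_out = -31.5 + 19.939 = -11.561 °C

T_out = -11.6 °C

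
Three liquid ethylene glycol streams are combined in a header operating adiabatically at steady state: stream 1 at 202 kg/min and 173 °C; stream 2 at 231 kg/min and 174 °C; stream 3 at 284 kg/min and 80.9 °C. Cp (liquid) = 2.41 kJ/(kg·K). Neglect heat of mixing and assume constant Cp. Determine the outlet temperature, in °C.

T_out = 137 °C

No heat crosses the boundary, so H_out = H_in.
Σ ṁᵢCp,ᵢTᵢ = 202×2.41×173 + 231×2.41×174 + 284×2.41×80.9 = 236460
Σ ṁᵢCp,ᵢ = 202×2.41 + 231×2.41 + 284×2.41 = 1728
T_out = 236460 / 1728 = 136.84 °C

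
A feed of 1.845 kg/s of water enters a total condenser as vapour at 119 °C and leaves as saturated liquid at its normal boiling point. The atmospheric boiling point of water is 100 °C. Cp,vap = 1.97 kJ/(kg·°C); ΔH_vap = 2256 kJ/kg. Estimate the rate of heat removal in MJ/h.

Q_c = 15200 MJ/h

vapour 119→100 °C: -37.43 kJ/kg
condensation at 100 °C: -2256 kJ/kg
Δh = -37.43 + -2256 = -2293.4 kJ/kg
Q = ṁ·Δh = 1.845 kg/s × -2293.4 kJ/kg = -4231.4 kJ/s
|Q| = 4231.4 kW = 15233 MJ/h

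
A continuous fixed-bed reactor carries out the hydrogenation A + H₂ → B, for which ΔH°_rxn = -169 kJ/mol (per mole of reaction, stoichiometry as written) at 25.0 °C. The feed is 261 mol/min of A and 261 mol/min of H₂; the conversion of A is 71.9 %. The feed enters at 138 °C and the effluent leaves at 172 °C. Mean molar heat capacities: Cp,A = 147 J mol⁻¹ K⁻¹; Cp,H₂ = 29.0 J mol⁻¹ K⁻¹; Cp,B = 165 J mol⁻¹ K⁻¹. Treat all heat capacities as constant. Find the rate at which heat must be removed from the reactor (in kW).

Extent of reaction ξ = 0.719 × 261 = 187.66 mol/min
Reaction term: ξ·ΔH°_rxn = 187.66 × -169 = -31714 kJ/min
Sensible, feed 138→25 °C: -5190.8 kJ/min
Outlet flows (mol/min): A 73.341, H₂ 73.341, B 187.66
Sensible, products 25→172 °C: 6449.1 kJ/min
Q = ΔH = -30456 kJ/min = -507.6 kW
Heat removed = 507.6 kW

Q_out = 508 kW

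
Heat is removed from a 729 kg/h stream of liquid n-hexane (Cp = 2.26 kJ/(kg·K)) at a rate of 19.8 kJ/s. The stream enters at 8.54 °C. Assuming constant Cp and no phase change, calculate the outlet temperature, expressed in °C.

Q = 19.8 kJ/s = 71280 kJ/h
ΔT = Q/(ṁ·Cp) = 71280/(729×2.26) = 43.265 K
T_out = 8.54 − 43.265 = -34.725 °C

T_out = -34.7 °C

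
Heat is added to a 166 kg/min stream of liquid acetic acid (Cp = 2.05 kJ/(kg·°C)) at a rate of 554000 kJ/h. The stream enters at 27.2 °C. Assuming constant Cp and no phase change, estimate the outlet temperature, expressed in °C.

Q = 554000 kJ/h = 9233.3 kJ/min
ΔT = Q/(ṁ·Cp) = 9233.3/(166×2.05) = 27.133 K
T_out = 27.2 + 27.133 = 54.333 °C

T_out = 54.3 °C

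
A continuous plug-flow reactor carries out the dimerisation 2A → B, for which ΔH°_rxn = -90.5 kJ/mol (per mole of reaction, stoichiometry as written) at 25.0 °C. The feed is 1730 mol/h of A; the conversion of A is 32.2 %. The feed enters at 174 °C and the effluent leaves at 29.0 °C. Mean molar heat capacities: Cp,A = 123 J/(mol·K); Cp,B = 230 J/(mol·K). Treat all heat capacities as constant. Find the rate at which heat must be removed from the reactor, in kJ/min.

Extent of reaction ξ = 0.322 × 1730 / 2 = 278.53 mol/h
Reaction term: ξ·ΔH°_rxn = 278.53 × -90.5 = -25207 kJ/h
Sensible, feed 174→25 °C: -31706 kJ/h
Outlet flows (mol/h): A 1172.9, B 278.53
Sensible, products 25→29.0 °C: 833.33 kJ/h
Q = ΔH = -56079 kJ/h = -15.578 kW
Heat removed = 934.66 kJ/min

Q_out = 935 kJ/min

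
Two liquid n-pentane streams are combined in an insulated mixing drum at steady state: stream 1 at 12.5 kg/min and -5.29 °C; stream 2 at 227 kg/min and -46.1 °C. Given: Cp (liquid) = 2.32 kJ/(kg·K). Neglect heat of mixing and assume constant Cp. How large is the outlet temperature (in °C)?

No heat crosses the boundary, so H_out = H_in.
Σ ṁᵢCp,ᵢTᵢ = 12.5×2.32×-5.29 + 227×2.32×-46.1 = -24432
Σ ṁᵢCp,ᵢ = 12.5×2.32 + 227×2.32 = 555.64
T_out = -24432 / 555.64 = -43.97 °C

T_out = -44.0 °C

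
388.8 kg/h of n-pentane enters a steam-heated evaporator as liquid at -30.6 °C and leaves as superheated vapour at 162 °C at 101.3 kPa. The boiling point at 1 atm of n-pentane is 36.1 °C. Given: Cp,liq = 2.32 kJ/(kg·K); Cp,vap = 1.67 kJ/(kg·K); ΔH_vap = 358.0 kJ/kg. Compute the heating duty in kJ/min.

Q = 4690 kJ/min

liquid -30.6→36.1 °C: 154.74 kJ/kg
vaporisation at 36.1 °C: 358 kJ/kg
vapour 36.1→162 °C: 210.25 kJ/kg
Δh = 154.74 + 358 + 210.25 = 723 kJ/kg
Q = ṁ·Δh = 388.8 kg/h × 723 kJ/kg = 281100 kJ/h
|Q| = 78.084 kW = 4685 kJ/min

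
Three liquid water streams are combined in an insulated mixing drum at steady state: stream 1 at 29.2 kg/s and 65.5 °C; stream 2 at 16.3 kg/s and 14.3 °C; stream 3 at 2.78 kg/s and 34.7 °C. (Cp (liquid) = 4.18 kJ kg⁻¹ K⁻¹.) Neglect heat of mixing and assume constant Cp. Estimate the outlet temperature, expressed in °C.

T_out = 46.4 °C

No heat crosses the boundary, so H_out = H_in.
T_out = Σ ṁᵢCp,ᵢTᵢ / Σ ṁᵢCp,ᵢ
      = 9372.2 / 201.81 = 46.441 °C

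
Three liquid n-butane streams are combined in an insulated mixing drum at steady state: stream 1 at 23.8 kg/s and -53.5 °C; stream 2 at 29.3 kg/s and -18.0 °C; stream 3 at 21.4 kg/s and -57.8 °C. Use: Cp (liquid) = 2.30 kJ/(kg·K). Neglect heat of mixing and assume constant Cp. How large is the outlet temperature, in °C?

T_out = -40.8 °C

No heat crosses the boundary, so H_out = H_in.
Σ ṁᵢCp,ᵢTᵢ = 23.8×2.30×-53.5 + 29.3×2.30×-18.0 + 21.4×2.30×-57.8 = -6986.5
Σ ṁᵢCp,ᵢ = 23.8×2.30 + 29.3×2.30 + 21.4×2.30 = 171.35
T_out = -6986.5 / 171.35 = -40.773 °C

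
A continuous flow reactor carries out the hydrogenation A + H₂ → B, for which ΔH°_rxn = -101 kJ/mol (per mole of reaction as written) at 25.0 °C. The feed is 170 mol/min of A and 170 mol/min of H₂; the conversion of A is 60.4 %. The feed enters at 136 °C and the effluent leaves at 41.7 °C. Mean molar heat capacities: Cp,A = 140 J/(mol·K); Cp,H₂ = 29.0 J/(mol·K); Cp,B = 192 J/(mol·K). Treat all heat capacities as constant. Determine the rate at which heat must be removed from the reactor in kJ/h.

Extent of reaction ξ = 0.604 × 170 = 102.68 mol/min
Reaction term: ξ·ΔH°_rxn = 102.68 × -101 = -10371 kJ/min
Sensible, feed 136→25 °C: -3189 kJ/min
Outlet flows (mol/min): A 67.32, H₂ 67.32, B 102.68
Sensible, products 25→41.7 °C: 519.23 kJ/min
Q = ΔH = -13040 kJ/min = -217.34 kW
Heat removed = 782430 kJ/h

Q_out = 782000 kJ/h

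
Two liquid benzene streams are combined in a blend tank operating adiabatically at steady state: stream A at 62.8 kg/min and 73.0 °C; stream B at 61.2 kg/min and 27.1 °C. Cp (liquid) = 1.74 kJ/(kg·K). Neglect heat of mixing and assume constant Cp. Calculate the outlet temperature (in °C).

T_out = 50.3 °C

No heat crosses the boundary, so H_out = H_in.
T_out = Σ ṁᵢCp,ᵢTᵢ / Σ ṁᵢCp,ᵢ
      = 10863 / 215.76 = 50.346 °C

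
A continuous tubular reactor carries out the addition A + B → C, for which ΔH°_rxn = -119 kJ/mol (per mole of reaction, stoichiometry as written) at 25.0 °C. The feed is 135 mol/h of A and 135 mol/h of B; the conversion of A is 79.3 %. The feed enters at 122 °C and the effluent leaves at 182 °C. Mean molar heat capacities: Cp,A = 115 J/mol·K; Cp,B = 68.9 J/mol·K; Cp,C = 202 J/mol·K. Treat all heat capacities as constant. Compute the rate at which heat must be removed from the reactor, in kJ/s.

Extent of reaction ξ = 0.793 × 135 = 107.06 mol/h
Reaction term: ξ·ΔH°_rxn = 107.06 × -119 = -12740 kJ/h
Sensible, feed 122→25 °C: -2408.2 kJ/h
Outlet flows (mol/h): A 27.945, B 27.945, C 107.06
Sensible, products 25→182 °C: 4202 kJ/h
Q = ΔH = -10946 kJ/h = -3.0405 kW
Heat removed = 3.0405 kJ/s

Q_out = 3.04 kJ/s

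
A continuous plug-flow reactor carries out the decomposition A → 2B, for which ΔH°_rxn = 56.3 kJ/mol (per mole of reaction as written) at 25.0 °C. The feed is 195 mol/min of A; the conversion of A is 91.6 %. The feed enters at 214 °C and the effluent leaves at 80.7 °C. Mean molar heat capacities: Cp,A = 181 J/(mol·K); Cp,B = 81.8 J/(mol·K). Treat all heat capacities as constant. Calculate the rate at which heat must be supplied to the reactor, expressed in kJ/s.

Q_in = 86.3 kJ/s

Extent of reaction ξ = 0.916 × 195 = 178.62 mol/min
Reaction term: ξ·ΔH°_rxn = 178.62 × 56.3 = 10056 kJ/min
Sensible, feed 214→25 °C: -6670.8 kJ/min
Outlet flows (mol/min): A 16.38, B 357.24
Sensible, products 25→80.7 °C: 1792.8 kJ/min
Q = ΔH = 5178.4 kJ/min = 86.306 kW
Heat supplied = 86.306 kJ/s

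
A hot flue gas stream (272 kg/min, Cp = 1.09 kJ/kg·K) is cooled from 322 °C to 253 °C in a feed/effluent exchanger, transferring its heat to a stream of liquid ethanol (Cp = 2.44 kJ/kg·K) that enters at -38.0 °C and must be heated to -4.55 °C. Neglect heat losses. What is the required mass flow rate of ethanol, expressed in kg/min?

Heat released by hot stream: Q = 272 × 1.09 × (322 − 253) = 20457 kJ/min
Energy balance on cold side (adiabatic exchanger): Q = ṁ_c·Cp_c·(T_c,out − T_c,in)
ṁ_c = 20457 / [2.44 × (-4.55 − -38.0)] = 250.64 kg/min

ṁ_c = 251 kg/min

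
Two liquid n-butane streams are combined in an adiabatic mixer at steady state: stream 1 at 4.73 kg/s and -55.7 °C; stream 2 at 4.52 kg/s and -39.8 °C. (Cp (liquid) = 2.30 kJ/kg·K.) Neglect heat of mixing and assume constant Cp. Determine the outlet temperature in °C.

No heat crosses the boundary, so H_out = H_in.
Σ ṁᵢCp,ᵢTᵢ = 4.73×2.30×-55.7 + 4.52×2.30×-39.8 = -1019.7
Σ ṁᵢCp,ᵢ = 4.73×2.30 + 4.52×2.30 = 21.275
T_out = -1019.7 / 21.275 = -47.93 °C

T_out = -47.9 °C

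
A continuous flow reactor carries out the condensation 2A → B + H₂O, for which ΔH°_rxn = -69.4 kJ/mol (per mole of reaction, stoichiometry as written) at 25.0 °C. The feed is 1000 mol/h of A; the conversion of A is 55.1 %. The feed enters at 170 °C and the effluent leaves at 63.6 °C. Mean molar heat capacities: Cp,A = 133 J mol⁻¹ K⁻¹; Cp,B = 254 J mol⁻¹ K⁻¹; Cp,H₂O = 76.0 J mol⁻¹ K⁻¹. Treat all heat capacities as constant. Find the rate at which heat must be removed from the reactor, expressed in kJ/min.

Extent of reaction ξ = 0.551 × 1000 / 2 = 275.5 mol/h
Reaction term: ξ·ΔH°_rxn = 275.5 × -69.4 = -19120 kJ/h
Sensible, feed 170→25 °C: -19285 kJ/h
Outlet flows (mol/h): A 449, B 275.5, H₂O 275.5
Sensible, products 25→63.6 °C: 5814.4 kJ/h
Q = ΔH = -32590 kJ/h = -9.0529 kW
Heat removed = 543.17 kJ/min

Q_out = 543 kJ/min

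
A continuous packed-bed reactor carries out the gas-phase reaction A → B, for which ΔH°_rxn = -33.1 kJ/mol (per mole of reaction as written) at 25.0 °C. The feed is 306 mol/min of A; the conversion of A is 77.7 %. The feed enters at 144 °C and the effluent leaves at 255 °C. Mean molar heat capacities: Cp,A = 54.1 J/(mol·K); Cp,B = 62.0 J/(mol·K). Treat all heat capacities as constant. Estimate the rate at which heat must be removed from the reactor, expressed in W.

Q_out = 93300 W

Extent of reaction ξ = 0.777 × 306 = 237.76 mol/min
Reaction term: ξ·ΔH°_rxn = 237.76 × -33.1 = -7869.9 kJ/min
Sensible, feed 144→25 °C: -1970 kJ/min
Outlet flows (mol/min): A 68.238, B 237.76
Sensible, products 25→255 °C: 4239.6 kJ/min
Q = ΔH = -5600.3 kJ/min = -93.339 kW
Heat removed = 93339 W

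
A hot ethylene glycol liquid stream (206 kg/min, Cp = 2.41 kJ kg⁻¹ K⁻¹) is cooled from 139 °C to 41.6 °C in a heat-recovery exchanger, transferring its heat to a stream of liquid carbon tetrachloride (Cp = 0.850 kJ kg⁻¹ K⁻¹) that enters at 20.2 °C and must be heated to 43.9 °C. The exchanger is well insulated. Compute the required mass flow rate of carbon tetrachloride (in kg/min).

Heat released by hot stream: Q = 206 × 2.41 × (139 − 41.6) = 48355 kJ/min
Energy balance on cold side (adiabatic exchanger): Q = ṁ_c·Cp_c·(T_c,out − T_c,in)
ṁ_c = 48355 / [0.850 × (43.9 − 20.2)] = 2400.4 kg/min

ṁ_c = 2400 kg/min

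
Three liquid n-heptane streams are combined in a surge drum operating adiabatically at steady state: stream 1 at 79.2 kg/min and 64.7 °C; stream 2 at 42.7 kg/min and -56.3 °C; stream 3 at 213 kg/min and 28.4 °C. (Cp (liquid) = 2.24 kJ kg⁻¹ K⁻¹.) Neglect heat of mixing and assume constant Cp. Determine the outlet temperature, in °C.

T_out = 26.2 °C

Energy balance with Q = 0: Σ ṁᵢCp,ᵢ(T_out − Tᵢ) = 0
Σ ṁᵢCp,ᵢTᵢ = 79.2×2.24×64.7 + 42.7×2.24×-56.3 + 213×2.24×28.4 = 19644
Σ ṁᵢCp,ᵢ = 79.2×2.24 + 42.7×2.24 + 213×2.24 = 750.18
T_out = 19644 / 750.18 = 26.185 °C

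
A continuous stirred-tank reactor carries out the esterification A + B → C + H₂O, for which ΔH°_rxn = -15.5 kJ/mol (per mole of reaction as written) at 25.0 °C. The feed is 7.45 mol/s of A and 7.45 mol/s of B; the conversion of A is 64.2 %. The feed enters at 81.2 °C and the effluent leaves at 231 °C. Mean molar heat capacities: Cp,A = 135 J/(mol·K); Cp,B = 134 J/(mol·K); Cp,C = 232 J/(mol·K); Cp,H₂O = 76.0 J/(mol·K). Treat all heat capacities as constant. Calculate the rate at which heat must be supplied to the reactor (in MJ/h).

Extent of reaction ξ = 0.642 × 7.45 = 4.7829 mol/s
Reaction term: ξ·ΔH°_rxn = 4.7829 × -15.5 = -74.135 kJ/s
Sensible, feed 81.2→25 °C: -112.63 kJ/s
Outlet flows (mol/s): A 2.6671, B 2.6671, C 4.7829, H₂O 4.7829
Sensible, products 25→231 °C: 451.26 kJ/s
Q = ΔH = 264.5 kJ/s = 264.5 kW
Heat supplied = 952.19 MJ/h

Q_in = 952 MJ/h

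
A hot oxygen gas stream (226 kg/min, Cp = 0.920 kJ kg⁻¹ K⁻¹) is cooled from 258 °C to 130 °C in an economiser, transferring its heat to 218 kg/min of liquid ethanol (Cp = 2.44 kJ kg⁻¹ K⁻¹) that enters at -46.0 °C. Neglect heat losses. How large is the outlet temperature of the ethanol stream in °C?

T_c,out = 4.03 °C

Heat released by hot stream: Q = 226 × 0.920 × (258 − 130) = 26614 kJ/min
Energy balance on cold side (adiabatic exchanger): Q = ṁ_c·Cp_c·(T_c,out − T_c,in)
T_c,out = -46.0 + 26614/(218 × 2.44) = 4.0334 °C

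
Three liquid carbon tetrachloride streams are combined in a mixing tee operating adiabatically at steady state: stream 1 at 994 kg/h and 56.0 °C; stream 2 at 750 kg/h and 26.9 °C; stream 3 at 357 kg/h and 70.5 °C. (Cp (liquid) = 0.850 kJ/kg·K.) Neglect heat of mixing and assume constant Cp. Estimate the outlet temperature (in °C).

T_out = 48.1 °C

Adiabatic, steady state ⇒ Σ ṁᵢCp,ᵢ(T_out − Tᵢ) = 0
Σ ṁᵢCp,ᵢTᵢ = 994×0.850×56.0 + 750×0.850×26.9 + 357×0.850×70.5 = 85856
Σ ṁᵢCp,ᵢ = 994×0.850 + 750×0.850 + 357×0.850 = 1785.8
T_out = 85856 / 1785.8 = 48.076 °C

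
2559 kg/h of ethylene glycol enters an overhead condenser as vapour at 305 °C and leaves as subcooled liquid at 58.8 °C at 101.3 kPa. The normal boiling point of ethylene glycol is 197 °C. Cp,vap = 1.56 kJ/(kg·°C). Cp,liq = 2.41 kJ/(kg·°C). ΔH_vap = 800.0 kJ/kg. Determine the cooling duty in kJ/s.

vapour 305→197 °C: -168.48 kJ/kg
condensation at 197 °C: -800 kJ/kg
liquid 197→58.8 °C: -333.06 kJ/kg
Δh = -168.48 + -800 + -333.06 = -1301.5 kJ/kg
Q = ṁ·Δh = 2559 kg/h × -1301.5 kJ/kg = -3.3306e+06 kJ/h
|Q| = 925.18 kW

Q_c = 925 kJ/s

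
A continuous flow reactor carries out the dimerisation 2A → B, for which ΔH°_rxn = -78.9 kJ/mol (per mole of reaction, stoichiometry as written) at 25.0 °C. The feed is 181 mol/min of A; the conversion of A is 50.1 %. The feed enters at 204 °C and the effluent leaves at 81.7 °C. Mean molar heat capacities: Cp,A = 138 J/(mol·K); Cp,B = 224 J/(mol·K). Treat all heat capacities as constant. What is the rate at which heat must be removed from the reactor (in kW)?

Extent of reaction ξ = 0.501 × 181 / 2 = 45.34 mol/min
Reaction term: ξ·ΔH°_rxn = 45.34 × -78.9 = -3577.4 kJ/min
Sensible, feed 204→25 °C: -4471.1 kJ/min
Outlet flows (mol/min): A 90.319, B 45.34
Sensible, products 25→81.7 °C: 1282.6 kJ/min
Q = ΔH = -6765.9 kJ/min = -112.76 kW
Heat removed = 112.76 kW

Q_out = 113 kW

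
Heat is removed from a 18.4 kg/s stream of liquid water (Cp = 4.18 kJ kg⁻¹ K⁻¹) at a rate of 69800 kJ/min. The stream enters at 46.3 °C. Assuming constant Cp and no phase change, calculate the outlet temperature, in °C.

T_out = 31.2 °C

Q = 69800 kJ/min = 1163.3 kJ/s
ΔT = Q/(ṁ·Cp) = 1163.3/(18.4×4.18) = 15.126 K
T_out = 46.3 − 15.126 = 31.174 °C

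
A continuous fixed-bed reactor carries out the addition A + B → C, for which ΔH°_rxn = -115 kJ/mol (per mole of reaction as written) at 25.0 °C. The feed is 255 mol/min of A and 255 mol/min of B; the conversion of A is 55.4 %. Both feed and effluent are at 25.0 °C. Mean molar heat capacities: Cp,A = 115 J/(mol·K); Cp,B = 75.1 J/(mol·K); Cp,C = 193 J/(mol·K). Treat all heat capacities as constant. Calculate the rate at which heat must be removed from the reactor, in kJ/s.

Q_out = 271 kJ/s

Extent of reaction ξ = 0.554 × 255 = 141.27 mol/min
Reaction term: ξ·ΔH°_rxn = 141.27 × -115 = -16246 kJ/min
Q = ΔH = -16246 kJ/min = -270.77 kW
Heat removed = 270.77 kJ/s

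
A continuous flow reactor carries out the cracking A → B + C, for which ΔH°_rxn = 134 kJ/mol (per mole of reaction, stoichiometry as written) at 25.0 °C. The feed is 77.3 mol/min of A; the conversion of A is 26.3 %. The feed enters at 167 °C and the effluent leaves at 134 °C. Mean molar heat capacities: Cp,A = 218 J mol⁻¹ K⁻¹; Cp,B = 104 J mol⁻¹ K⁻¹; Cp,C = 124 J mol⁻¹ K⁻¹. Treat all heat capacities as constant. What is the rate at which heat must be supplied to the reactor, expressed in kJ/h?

Extent of reaction ξ = 0.263 × 77.3 = 20.33 mol/min
Reaction term: ξ·ΔH°_rxn = 20.33 × 134 = 2724.2 kJ/min
Sensible, feed 167→25 °C: -2392.9 kJ/min
Outlet flows (mol/min): A 56.97, B 20.33, C 20.33
Sensible, products 25→134 °C: 1859 kJ/min
Q = ΔH = 2190.3 kJ/min = 36.504 kW
Heat supplied = 131420 kJ/h

Q_in = 131000 kJ/h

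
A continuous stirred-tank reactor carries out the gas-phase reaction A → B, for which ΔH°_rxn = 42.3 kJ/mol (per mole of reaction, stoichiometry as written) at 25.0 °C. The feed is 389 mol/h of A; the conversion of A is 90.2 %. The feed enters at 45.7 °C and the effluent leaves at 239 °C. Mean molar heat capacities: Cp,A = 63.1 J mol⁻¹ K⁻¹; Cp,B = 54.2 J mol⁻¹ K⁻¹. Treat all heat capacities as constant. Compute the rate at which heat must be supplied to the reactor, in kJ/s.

Extent of reaction ξ = 0.902 × 389 = 350.88 mol/h
Reaction term: ξ·ΔH°_rxn = 350.88 × 42.3 = 14842 kJ/h
Sensible, feed 45.7→25 °C: -508.1 kJ/h
Outlet flows (mol/h): A 38.122, B 350.88
Sensible, products 25→239 °C: 4584.5 kJ/h
Q = ΔH = 18919 kJ/h = 5.2552 kW
Heat supplied = 5.2552 kJ/s

Q_in = 5.26 kJ/s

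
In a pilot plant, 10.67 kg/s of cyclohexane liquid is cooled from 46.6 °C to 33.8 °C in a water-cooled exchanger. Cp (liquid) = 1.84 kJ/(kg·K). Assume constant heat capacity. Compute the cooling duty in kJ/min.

Q = ṁ·Cp·ΔT = 10.67 × 1.84 × (33.8 − 46.6) = -251.3 kJ/s
Cooling duty = 15078 kJ/min

Q_c = 15100 kJ/min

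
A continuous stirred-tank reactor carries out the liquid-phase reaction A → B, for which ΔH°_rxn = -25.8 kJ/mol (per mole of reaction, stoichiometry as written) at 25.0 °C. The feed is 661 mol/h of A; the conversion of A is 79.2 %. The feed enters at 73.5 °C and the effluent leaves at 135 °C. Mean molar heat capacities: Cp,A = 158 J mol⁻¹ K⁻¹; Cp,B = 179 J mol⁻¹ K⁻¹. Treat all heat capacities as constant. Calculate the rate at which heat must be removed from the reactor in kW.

Extent of reaction ξ = 0.792 × 661 = 523.51 mol/h
Reaction term: ξ·ΔH°_rxn = 523.51 × -25.8 = -13507 kJ/h
Sensible, feed 73.5→25 °C: -5065.2 kJ/h
Outlet flows (mol/h): A 137.49, B 523.51
Sensible, products 25→135 °C: 12697 kJ/h
Q = ΔH = -5874.4 kJ/h = -1.6318 kW
Heat removed = 1.6318 kW

Q_out = 1.63 kW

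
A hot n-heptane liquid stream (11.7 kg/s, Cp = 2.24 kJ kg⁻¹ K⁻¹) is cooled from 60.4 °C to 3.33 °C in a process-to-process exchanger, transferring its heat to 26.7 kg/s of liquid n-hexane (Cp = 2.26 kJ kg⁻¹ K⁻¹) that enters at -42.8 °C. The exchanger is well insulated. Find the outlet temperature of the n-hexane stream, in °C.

Heat released by hot stream: Q = 11.7 × 2.24 × (60.4 − 3.33) = 1495.7 kJ/s
Energy balance on cold side (adiabatic exchanger): Q = ṁ_c·Cp_c·(T_c,out − T_c,in)
T_c,out = -42.8 + 1495.7/(26.7 × 2.26) = -18.013 °C

T_c,out = -18.0 °C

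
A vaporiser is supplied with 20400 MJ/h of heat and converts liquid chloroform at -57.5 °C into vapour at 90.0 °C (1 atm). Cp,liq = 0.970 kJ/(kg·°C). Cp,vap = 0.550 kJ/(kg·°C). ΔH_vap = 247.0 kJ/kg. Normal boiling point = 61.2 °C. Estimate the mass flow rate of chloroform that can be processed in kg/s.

ṁ = 15.0 kg/s

Δh = 0.970×(61.2−-57.5) + 247.0 + 0.550×(90.0−61.2) = 377.98 kJ/kg
Q = 20400 MJ/h = 5666.7 kJ/s = 5666.7 kJ/s
ṁ = Q/Δh = 5666.7 / 377.98 = 14.992 kg/s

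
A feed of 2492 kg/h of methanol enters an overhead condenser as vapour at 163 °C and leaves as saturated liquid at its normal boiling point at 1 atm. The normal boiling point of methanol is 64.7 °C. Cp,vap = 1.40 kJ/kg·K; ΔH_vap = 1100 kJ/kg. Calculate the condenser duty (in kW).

Q_c = 857 kW

vapour 163→64.7 °C: -137.62 kJ/kg
condensation at 64.7 °C: -1100 kJ/kg
Δh = -137.62 + -1100 = -1237.6 kJ/kg
Q = ṁ·Δh = 2492 kg/h × -1237.6 kJ/kg = -3.0841e+06 kJ/h
|Q| = 856.71 kW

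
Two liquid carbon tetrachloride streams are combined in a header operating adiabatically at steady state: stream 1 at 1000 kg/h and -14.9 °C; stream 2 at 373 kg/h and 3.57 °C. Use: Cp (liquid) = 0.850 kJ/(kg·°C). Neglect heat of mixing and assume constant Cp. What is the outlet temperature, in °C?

Adiabatic, steady state ⇒ Σ ṁᵢCp,ᵢ(T_out − Tᵢ) = 0
T_out = Σ ṁᵢCp,ᵢTᵢ / Σ ṁᵢCp,ᵢ
      = -11533 / 1167 = -9.8823 °C

T_out = -9.88 °C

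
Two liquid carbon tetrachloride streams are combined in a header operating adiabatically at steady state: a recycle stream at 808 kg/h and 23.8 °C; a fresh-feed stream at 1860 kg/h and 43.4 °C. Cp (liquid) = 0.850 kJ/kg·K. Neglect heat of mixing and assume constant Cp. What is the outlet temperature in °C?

T_out = 37.5 °C

Adiabatic, steady state ⇒ Σ ṁᵢCp,ᵢ(T_out − Tᵢ) = 0
T_out = Σ ṁᵢCp,ᵢTᵢ / Σ ṁᵢCp,ᵢ
      = 84961 / 2267.8 = 37.464 °C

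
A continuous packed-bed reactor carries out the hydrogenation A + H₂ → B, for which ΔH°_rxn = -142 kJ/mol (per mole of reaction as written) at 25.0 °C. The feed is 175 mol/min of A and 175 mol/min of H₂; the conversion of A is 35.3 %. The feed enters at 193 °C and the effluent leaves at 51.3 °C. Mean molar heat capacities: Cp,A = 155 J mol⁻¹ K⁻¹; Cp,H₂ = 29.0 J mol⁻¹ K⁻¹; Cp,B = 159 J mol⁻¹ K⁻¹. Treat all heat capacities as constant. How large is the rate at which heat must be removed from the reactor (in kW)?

Extent of reaction ξ = 0.353 × 175 = 61.775 mol/min
Reaction term: ξ·ΔH°_rxn = 61.775 × -142 = -8772 kJ/min
Sensible, feed 193→25 °C: -5409.6 kJ/min
Outlet flows (mol/min): A 113.22, H₂ 113.22, B 61.775
Sensible, products 25→51.3 °C: 806.24 kJ/min
Q = ΔH = -13375 kJ/min = -222.92 kW
Heat removed = 222.92 kW

Q_out = 223 kW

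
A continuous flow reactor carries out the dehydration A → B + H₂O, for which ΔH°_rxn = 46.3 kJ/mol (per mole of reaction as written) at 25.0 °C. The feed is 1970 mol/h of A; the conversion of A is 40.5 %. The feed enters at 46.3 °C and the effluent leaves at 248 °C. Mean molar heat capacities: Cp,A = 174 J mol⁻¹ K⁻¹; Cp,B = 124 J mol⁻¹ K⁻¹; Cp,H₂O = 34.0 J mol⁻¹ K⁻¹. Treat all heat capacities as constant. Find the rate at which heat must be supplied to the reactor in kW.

Extent of reaction ξ = 0.405 × 1970 = 797.85 mol/h
Reaction term: ξ·ΔH°_rxn = 797.85 × 46.3 = 36940 kJ/h
Sensible, feed 46.3→25 °C: -7301.2 kJ/h
Outlet flows (mol/h): A 1172.2, B 797.85, H₂O 797.85
Sensible, products 25→248 °C: 73593 kJ/h
Q = ΔH = 103230 kJ/h = 28.676 kW
Heat supplied = 28.676 kW

Q_in = 28.7 kW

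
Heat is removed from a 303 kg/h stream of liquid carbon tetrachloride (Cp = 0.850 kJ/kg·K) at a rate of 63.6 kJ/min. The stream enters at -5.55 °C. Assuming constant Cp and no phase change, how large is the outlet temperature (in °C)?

Q = 63.6 kJ/min = 3816 kJ/h
ΔT = Q/(ṁ·Cp) = 3816/(303×0.850) = 14.817 K
T_out = -5.55 − 14.817 = -20.367 °C

T_out = -20.4 °C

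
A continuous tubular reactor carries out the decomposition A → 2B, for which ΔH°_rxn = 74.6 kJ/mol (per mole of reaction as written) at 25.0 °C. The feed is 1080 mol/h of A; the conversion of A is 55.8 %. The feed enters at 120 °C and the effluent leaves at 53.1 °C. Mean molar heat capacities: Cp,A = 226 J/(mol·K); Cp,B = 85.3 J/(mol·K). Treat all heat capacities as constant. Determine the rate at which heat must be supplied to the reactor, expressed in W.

Q_in = 7690 W

Extent of reaction ξ = 0.558 × 1080 = 602.64 mol/h
Reaction term: ξ·ΔH°_rxn = 602.64 × 74.6 = 44957 kJ/h
Sensible, feed 120→25 °C: -23188 kJ/h
Outlet flows (mol/h): A 477.36, B 1205.3
Sensible, products 25→53.1 °C: 5920.5 kJ/h
Q = ΔH = 27690 kJ/h = 7.6916 kW
Heat supplied = 7691.6 W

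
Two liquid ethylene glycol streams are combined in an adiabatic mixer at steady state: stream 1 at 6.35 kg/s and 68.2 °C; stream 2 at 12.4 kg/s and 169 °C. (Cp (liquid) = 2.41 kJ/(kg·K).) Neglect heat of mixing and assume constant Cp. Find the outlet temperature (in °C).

T_out = 135 °C

Adiabatic, steady state ⇒ Σ ṁᵢCp,ᵢ(T_out − Tᵢ) = 0
Σ ṁᵢCp,ᵢTᵢ = 6.35×2.41×68.2 + 12.4×2.41×169 = 6094.1
Σ ṁᵢCp,ᵢ = 6.35×2.41 + 12.4×2.41 = 45.188
T_out = 6094.1 / 45.188 = 134.86 °C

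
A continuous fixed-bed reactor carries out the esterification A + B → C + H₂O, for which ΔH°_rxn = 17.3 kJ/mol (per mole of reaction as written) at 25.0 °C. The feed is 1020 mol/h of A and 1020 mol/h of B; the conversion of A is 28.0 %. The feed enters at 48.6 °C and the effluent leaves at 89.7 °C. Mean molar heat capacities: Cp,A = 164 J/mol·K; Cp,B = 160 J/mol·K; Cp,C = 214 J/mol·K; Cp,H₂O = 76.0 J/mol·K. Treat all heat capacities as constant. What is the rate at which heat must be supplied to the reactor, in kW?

Q_in = 4.97 kW

Extent of reaction ξ = 0.280 × 1020 = 285.6 mol/h
Reaction term: ξ·ΔH°_rxn = 285.6 × 17.3 = 4940.9 kJ/h
Sensible, feed 48.6→25 °C: -7799.3 kJ/h
Outlet flows (mol/h): A 734.4, B 734.4, C 285.6, H₂O 285.6
Sensible, products 25→89.7 °C: 20754 kJ/h
Q = ΔH = 17895 kJ/h = 4.9709 kW
Heat supplied = 4.9709 kW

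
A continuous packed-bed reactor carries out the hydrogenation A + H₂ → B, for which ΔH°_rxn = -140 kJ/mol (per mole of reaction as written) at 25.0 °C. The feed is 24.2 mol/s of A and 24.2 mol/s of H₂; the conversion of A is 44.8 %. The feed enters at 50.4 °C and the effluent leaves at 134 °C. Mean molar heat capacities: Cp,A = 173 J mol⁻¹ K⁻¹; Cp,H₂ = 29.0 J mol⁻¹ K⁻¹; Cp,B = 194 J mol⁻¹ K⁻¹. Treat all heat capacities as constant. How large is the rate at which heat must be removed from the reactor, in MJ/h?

Q_out = 4030 MJ/h

Extent of reaction ξ = 0.448 × 24.2 = 10.842 mol/s
Reaction term: ξ·ΔH°_rxn = 10.842 × -140 = -1517.8 kJ/s
Sensible, feed 50.4→25 °C: -124.17 kJ/s
Outlet flows (mol/s): A 13.358, H₂ 13.358, B 10.842
Sensible, products 25→134 °C: 523.38 kJ/s
Q = ΔH = -1118.6 kJ/s = -1118.6 kW
Heat removed = 4027 MJ/h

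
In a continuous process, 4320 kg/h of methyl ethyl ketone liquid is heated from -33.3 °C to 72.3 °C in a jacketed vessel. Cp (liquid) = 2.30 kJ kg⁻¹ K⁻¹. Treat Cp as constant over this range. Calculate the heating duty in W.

Q = 291000 W

Q = ṁ·Cp·ΔT = 4320 × 2.30 × (72.3 − -33.3) = 1.0492e+06 kJ/h
Converting: 1.0492e+06 / 3600 s = 291.46 kW
Heating duty = 291460 W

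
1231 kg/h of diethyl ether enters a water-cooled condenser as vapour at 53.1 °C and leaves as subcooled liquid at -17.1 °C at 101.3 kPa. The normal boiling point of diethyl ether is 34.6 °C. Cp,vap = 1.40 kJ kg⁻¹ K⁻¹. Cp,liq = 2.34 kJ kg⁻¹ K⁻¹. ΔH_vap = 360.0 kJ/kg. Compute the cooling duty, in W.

Q_c = 173000 W

vapour 53.1→34.6 °C: -25.9 kJ/kg
condensation at 34.6 °C: -360 kJ/kg
liquid 34.6→-17.1 °C: -120.98 kJ/kg
Δh = -25.9 + -360 + -120.98 = -506.88 kJ/kg
Q = ṁ·Δh = 1231 kg/h × -506.88 kJ/kg = -623970 kJ/h
|Q| = 173.32 kW = 173320 W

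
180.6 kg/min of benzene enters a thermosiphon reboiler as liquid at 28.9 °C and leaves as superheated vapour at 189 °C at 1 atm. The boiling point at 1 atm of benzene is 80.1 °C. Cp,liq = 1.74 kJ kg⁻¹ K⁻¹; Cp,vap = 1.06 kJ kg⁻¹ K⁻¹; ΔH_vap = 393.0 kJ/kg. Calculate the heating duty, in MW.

Q = 1.80 MW

liquid 28.9→80.1 °C: 89.088 kJ/kg
vaporisation at 80.1 °C: 393 kJ/kg
vapour 80.1→189 °C: 115.43 kJ/kg
Δh = 89.088 + 393 + 115.43 = 597.52 kJ/kg
Q = ṁ·Δh = 180.6 kg/min × 597.52 kJ/kg = 107910 kJ/min
|Q| = 1798.5 kW = 1.7985 MW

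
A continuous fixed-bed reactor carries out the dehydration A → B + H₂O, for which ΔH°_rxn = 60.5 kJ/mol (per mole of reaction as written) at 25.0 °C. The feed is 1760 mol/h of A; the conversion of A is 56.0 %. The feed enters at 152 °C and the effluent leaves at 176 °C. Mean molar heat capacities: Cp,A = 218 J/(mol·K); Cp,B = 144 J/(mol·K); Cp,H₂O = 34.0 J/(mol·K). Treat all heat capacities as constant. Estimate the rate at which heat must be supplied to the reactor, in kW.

Q_in = 17.5 kW

Extent of reaction ξ = 0.560 × 1760 = 985.6 mol/h
Reaction term: ξ·ΔH°_rxn = 985.6 × 60.5 = 59629 kJ/h
Sensible, feed 152→25 °C: -48727 kJ/h
Outlet flows (mol/h): A 774.4, B 985.6, H₂O 985.6
Sensible, products 25→176 °C: 51983 kJ/h
Q = ΔH = 62884 kJ/h = 17.468 kW
Heat supplied = 17.468 kW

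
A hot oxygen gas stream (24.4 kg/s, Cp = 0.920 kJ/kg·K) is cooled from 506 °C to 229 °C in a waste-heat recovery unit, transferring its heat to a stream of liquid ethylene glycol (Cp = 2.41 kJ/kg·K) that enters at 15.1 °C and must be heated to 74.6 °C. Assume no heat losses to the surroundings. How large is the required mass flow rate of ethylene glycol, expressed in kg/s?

ṁ_c = 43.4 kg/s

Heat released by hot stream: Q = 24.4 × 0.920 × (506 − 229) = 6218.1 kJ/s
Energy balance on cold side (adiabatic exchanger): Q = ṁ_c·Cp_c·(T_c,out − T_c,in)
ṁ_c = 6218.1 / [2.41 × (74.6 − 15.1)] = 43.363 kg/s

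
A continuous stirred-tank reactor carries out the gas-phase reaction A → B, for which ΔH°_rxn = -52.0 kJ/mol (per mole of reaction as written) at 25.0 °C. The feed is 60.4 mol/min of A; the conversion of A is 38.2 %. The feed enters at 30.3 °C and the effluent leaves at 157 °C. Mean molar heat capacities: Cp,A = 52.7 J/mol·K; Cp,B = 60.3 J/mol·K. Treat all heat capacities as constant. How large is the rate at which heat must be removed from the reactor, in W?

Extent of reaction ξ = 0.382 × 60.4 = 23.073 mol/min
Reaction term: ξ·ΔH°_rxn = 23.073 × -52.0 = -1199.8 kJ/min
Sensible, feed 30.3→25 °C: -16.87 kJ/min
Outlet flows (mol/min): A 37.327, B 23.073
Sensible, products 25→157 °C: 443.31 kJ/min
Q = ΔH = -773.34 kJ/min = -12.889 kW
Heat removed = 12889 W

Q_out = 12900 W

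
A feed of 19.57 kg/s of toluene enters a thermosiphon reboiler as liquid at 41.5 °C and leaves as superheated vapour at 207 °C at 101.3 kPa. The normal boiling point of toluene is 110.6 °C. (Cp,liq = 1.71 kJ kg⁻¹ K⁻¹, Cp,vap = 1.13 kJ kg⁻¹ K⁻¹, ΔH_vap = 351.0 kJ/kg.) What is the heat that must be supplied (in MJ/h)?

Q = 40700 MJ/h

liquid 41.5→110.6 °C: 118.16 kJ/kg
vaporisation at 110.6 °C: 351 kJ/kg
vapour 110.6→207 °C: 108.93 kJ/kg
Δh = 118.16 + 351 + 108.93 = 578.09 kJ/kg
Q = ṁ·Δh = 19.57 kg/s × 578.09 kJ/kg = 11313 kJ/s
|Q| = 11313 kW = 40728 MJ/h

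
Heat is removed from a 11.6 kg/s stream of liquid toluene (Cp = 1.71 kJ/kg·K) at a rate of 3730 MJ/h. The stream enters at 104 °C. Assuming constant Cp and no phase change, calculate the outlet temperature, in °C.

T_out = 51.8 °C

Q = 3730 MJ/h = 1036.1 kJ/s
ΔT = Q/(ṁ·Cp) = 1036.1/(11.6×1.71) = 52.234 K
T_out = 104 − 52.234 = 51.766 °C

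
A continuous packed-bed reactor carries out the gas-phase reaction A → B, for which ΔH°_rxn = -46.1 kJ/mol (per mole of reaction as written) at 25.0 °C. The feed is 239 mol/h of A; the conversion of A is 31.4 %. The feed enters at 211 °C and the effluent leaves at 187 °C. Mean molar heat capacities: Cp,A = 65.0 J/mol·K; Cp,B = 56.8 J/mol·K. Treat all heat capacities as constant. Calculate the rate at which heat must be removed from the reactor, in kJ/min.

Extent of reaction ξ = 0.314 × 239 = 75.046 mol/h
Reaction term: ξ·ΔH°_rxn = 75.046 × -46.1 = -3459.6 kJ/h
Sensible, feed 211→25 °C: -2889.5 kJ/h
Outlet flows (mol/h): A 163.95, B 75.046
Sensible, products 25→187 °C: 2417 kJ/h
Q = ΔH = -3932.2 kJ/h = -1.0923 kW
Heat removed = 65.536 kJ/min

Q_out = 65.5 kJ/min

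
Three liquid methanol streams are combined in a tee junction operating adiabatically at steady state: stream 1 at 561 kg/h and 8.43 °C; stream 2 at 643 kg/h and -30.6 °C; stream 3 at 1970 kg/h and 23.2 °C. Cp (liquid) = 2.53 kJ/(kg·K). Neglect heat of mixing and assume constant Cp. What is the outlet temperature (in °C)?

No heat crosses the boundary, so H_out = H_in.
Σ ṁᵢCp,ᵢTᵢ = 561×2.53×8.43 + 643×2.53×-30.6 + 1970×2.53×23.2 = 77816
Σ ṁᵢCp,ᵢ = 561×2.53 + 643×2.53 + 1970×2.53 = 8030.2
T_out = 77816 / 8030.2 = 9.6904 °C

T_out = 9.69 °C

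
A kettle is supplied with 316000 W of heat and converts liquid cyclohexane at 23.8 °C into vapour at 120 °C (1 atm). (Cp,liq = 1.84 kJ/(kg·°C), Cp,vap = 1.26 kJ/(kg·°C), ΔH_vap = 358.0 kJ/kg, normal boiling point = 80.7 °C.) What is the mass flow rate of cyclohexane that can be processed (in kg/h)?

Δh = 1.84×(80.7−23.8) + 358.0 + 1.26×(120−80.7) = 512.21 kJ/kg
Q = 316000 W = 316 kJ/s = 1.1376e+06 kJ/h
ṁ = Q/Δh = 1.1376e+06 / 512.21 = 2220.9 kg/h

ṁ = 2220 kg/h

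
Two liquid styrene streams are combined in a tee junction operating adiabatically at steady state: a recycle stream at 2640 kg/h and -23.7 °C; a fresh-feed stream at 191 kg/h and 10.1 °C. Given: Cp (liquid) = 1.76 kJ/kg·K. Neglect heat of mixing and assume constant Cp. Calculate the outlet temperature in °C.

T_out = -21.4 °C

Energy balance with Q = 0: Σ ṁᵢCp,ᵢ(T_out − Tᵢ) = 0
T_out = Σ ṁᵢCp,ᵢTᵢ / Σ ṁᵢCp,ᵢ
      = -106720 / 4982.6 = -21.42 °C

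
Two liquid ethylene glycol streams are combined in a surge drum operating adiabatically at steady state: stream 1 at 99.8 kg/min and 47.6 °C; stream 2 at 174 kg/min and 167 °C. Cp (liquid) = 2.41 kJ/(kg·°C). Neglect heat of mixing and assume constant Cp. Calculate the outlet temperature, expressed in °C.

No heat crosses the boundary, so H_out = H_in.
Σ ṁᵢCp,ᵢTᵢ = 99.8×2.41×47.6 + 174×2.41×167 = 81478
Σ ṁᵢCp,ᵢ = 99.8×2.41 + 174×2.41 = 659.86
T_out = 81478 / 659.86 = 123.48 °C

T_out = 123 °C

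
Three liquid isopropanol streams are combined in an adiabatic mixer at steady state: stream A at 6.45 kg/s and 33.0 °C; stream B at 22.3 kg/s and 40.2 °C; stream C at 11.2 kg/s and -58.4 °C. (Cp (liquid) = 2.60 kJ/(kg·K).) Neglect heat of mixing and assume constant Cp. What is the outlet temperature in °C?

Energy balance with Q = 0: Σ ṁᵢCp,ᵢ(T_out − Tᵢ) = 0
T_out = Σ ṁᵢCp,ᵢTᵢ / Σ ṁᵢCp,ᵢ
      = 1183.6 / 103.87 = 11.395 °C

T_out = 11.4 °C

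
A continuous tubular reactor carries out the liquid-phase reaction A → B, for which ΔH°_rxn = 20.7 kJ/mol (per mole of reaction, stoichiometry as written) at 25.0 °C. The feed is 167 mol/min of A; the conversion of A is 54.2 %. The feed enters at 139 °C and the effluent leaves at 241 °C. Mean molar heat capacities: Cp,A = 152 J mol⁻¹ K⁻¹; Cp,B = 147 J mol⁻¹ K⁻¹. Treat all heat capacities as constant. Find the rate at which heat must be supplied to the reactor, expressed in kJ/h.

Q_in = 262000 kJ/h

Extent of reaction ξ = 0.542 × 167 = 90.514 mol/min
Reaction term: ξ·ΔH°_rxn = 90.514 × 20.7 = 1873.6 kJ/min
Sensible, feed 139→25 °C: -2893.8 kJ/min
Outlet flows (mol/min): A 76.486, B 90.514
Sensible, products 25→241 °C: 5385.2 kJ/min
Q = ΔH = 4365.1 kJ/min = 72.751 kW
Heat supplied = 261900 kJ/h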